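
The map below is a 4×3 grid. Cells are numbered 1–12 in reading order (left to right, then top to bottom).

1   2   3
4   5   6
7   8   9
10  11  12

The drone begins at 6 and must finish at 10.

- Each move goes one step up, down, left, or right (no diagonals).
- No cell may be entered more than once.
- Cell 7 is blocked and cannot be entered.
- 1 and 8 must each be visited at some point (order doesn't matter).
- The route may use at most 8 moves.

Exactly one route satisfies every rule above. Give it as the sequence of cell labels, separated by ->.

6 -> 3 -> 2 -> 1 -> 4 -> 5 -> 8 -> 11 -> 10

The 8-move cap with required stops at 1, 8 leaves no slack for detours.
Route from 6: up 1 to 3, left 2 to 1, down 1 to 4, right 1 to 5, down 2 to 11, left 1 to 10 — 8 moves in all.
Check: all required cells visited; 8 ≤ 8 moves.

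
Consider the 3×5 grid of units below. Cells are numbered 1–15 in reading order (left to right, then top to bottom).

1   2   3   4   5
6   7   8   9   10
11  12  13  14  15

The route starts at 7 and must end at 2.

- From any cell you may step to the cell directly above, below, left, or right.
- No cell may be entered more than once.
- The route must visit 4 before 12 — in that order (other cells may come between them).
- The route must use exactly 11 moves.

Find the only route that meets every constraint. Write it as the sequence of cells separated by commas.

The waypoints must appear in the order 4, 12, with no cell reused.
Route from 7: right 1 to 8, up 1 to 3, right 1 to 4, down 2 to 14, left 3 to 11, up 2 to 1, right 1 to 2 — 11 moves in all.
Check: order respected (4 at step 3, 12 at step 7); 11 moves as required.

7, 8, 3, 4, 9, 14, 13, 12, 11, 6, 1, 2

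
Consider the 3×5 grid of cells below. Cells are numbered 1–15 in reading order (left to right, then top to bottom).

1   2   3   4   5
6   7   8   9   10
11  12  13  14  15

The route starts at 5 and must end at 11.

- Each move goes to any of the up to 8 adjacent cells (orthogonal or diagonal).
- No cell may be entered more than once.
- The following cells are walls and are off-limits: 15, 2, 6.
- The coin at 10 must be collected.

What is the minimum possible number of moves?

Any route passes through 10 somewhere between 5 and 11. Summing Chebyshev distances along the two legs (5 → 10 → 11) gives a lower bound of 1 + 4 = 5 moves.
A route of 5 moves achieves this: 5 → 10 → 4 → 3 → 7 → 11.
Since 5 matches the lower bound, it is optimal.

5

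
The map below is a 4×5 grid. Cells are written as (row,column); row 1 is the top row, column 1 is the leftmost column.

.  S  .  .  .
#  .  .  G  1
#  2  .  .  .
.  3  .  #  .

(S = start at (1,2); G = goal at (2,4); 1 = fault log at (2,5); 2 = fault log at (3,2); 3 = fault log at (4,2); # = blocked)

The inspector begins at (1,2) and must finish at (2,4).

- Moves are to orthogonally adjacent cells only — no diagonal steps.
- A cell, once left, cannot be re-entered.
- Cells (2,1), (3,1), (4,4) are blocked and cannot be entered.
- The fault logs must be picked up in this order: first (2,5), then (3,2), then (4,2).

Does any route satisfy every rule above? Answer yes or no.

no

Ignoring the required order, 8 revisit-free routes from (1,2) to (2,4) pass through all of (2,5), (3,2), and (4,2); the waypoint orders that occur are (3,2) → (4,2) → (2,5) (7); (2,5) → (4,2) → (3,2) (1) — never (2,5) → (3,2) → (4,2).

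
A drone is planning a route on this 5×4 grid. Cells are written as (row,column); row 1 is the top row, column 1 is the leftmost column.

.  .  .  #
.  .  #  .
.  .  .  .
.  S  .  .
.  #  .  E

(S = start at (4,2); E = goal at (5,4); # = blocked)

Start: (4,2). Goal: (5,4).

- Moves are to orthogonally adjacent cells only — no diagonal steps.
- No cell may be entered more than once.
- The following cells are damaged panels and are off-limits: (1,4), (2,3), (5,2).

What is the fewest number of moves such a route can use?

3

The Manhattan distance from (4,2) to (5,4) is |4−5| + |2−4| = 3, so at least 3 moves are needed.
A route of 3 moves achieves this: (4,2) → (4,3) → (5,3) → (5,4).
Since 3 matches the lower bound, it is optimal.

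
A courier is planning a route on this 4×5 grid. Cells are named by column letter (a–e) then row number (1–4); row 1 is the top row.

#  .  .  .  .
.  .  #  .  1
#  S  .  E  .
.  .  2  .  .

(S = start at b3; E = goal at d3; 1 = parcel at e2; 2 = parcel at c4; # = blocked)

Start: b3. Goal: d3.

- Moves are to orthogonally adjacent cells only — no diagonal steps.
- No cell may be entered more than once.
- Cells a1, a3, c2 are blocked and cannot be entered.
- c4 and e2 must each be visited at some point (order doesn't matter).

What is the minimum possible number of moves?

8

Any route passes through c4 and e2 in some order between b3 and d3. Summing Manhattan distances along each leg and taking the cheapest ordering (b3 → c4 → e2 → d3) gives a lower bound of 2 + 4 + 2 = 8 moves.
A route of 8 moves achieves this: b3 → b4 → c4 → d4 → e4 → e3 → e2 → d2 → d3.
Since 8 matches the lower bound, it is optimal.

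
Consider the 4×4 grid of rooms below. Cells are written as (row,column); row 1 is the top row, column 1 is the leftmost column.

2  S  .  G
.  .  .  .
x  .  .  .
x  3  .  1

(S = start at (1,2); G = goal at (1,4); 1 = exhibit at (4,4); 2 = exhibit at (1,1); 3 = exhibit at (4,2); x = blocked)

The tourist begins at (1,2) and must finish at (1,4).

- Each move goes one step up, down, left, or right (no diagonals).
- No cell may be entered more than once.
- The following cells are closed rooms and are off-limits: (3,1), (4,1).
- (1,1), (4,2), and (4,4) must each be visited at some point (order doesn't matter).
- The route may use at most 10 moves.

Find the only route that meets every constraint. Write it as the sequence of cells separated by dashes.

The budget equals the shortest possible length, so every move has to be on a shortest route through the required cells.
Route from (1,2): left to (1,1), down to (2,1), right to (2,2), 2× down (reaching (4,2)), 2× right (reaching (4,4)), 3× up (reaching (1,4)) — 10 moves in all.
Check: all required cells visited; 10 ≤ 10 moves.

(1,2) - (1,1) - (2,1) - (2,2) - (3,2) - (4,2) - (4,3) - (4,4) - (3,4) - (2,4) - (1,4)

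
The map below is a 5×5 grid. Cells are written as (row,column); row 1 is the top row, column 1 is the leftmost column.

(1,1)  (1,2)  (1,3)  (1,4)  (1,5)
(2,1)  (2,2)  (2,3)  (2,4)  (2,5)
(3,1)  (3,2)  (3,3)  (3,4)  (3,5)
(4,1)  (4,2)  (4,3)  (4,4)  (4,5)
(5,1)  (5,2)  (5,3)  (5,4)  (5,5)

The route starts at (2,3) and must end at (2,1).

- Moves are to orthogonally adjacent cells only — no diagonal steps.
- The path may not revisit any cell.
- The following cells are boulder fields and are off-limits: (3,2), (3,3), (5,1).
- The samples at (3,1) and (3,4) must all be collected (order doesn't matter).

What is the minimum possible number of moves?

Any route passes through (3,1) and (3,4) in some order between (2,3) and (2,1). Summing Manhattan distances along each leg and taking the cheapest ordering ((2,3) → (3,4) → (3,1) → (2,1)) gives a lower bound of 2 + 3 + 1 = 6 moves.
That bound ignores the blocked cells. Measuring each leg by the fewest moves that actually steer around them ((2,3)→(3,4): 2; (3,4)→(3,1): 5; (3,1)→(2,1): 1) raises the lower bound to 8.
A route of 8 moves exists: (2,3) → (2,4) → (3,4) → (4,4) → (4,3) → (4,2) → (4,1) → (3,1) → (2,1).
Since 8 matches that lower bound, it is optimal.

8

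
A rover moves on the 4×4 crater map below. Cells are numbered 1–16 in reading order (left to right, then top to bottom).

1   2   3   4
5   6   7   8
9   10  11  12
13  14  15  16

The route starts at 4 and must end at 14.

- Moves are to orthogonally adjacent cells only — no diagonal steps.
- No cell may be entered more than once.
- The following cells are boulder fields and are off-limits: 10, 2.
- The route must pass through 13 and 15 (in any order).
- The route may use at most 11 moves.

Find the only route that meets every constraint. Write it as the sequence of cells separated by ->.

4 -> 8 -> 12 -> 16 -> 15 -> 11 -> 7 -> 6 -> 5 -> 9 -> 13 -> 14

The budget equals the shortest possible length, so every move has to be on a shortest route through the required cells.
Route from 4: 3× down (reaching 16), left to 15, 2× up (reaching 7), 2× left (reaching 5), 2× down (reaching 13), right to 14 — 11 moves in all.
Check: all required cells visited; 11 ≤ 11 moves.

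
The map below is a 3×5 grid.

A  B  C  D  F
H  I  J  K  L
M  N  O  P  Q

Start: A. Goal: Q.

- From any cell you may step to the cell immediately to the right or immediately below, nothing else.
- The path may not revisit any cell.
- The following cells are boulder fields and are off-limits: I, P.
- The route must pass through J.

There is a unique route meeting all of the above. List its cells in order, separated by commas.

Moves only go right or down, so the column and row indices never decrease.
Route from A: right 2 to C, down 1 to J, right 2 to L, down 1 to Q — 6 moves in all.
Check: all required cells visited.

A, B, C, J, K, L, Q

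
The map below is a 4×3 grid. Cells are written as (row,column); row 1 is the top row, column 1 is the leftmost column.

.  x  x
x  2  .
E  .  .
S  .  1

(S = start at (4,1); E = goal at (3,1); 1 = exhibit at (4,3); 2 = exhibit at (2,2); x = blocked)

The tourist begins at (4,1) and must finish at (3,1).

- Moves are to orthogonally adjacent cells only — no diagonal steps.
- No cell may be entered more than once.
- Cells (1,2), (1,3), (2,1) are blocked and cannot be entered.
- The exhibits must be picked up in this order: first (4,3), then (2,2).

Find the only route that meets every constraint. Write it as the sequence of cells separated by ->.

The waypoints must appear in the order (4,3), (2,2), with no cell reused.
Route from (4,1): 2× right (reaching (4,3)), 2× up (reaching (2,3)), left to (2,2), down to (3,2), left to (3,1) — 7 moves in all.
Check: order respected (1 at step 2, 2 at step 5).

(4,1) -> (4,2) -> (4,3) -> (3,3) -> (2,3) -> (2,2) -> (3,2) -> (3,1)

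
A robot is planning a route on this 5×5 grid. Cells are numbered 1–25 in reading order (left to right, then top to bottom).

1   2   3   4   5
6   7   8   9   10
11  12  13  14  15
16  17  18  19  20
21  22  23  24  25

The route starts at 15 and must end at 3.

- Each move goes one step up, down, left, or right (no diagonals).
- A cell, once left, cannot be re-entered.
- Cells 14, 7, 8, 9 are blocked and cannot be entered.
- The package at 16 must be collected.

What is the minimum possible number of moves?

10

Any route passes through 16 somewhere between 15 and 3. Summing Manhattan distances along the two legs (15 → 16 → 3) gives a lower bound of 5 + 5 = 10 moves.
A route of 10 moves achieves this: 15 → 20 → 19 → 18 → 17 → 16 → 11 → 6 → 1 → 2 → 3.
Since 10 matches the lower bound, it is optimal.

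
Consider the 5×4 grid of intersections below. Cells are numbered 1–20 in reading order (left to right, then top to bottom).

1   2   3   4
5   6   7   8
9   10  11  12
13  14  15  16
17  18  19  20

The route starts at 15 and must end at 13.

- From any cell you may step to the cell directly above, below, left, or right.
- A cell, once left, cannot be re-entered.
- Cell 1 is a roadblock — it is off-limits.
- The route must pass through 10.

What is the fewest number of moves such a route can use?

4

Any route passes through 10 somewhere between 15 and 13. Summing Manhattan distances along the two legs (15 → 10 → 13) gives a lower bound of 2 + 2 = 4 moves.
A route of 4 moves achieves this: 15 → 11 → 10 → 14 → 13.
Since 4 matches the lower bound, it is optimal.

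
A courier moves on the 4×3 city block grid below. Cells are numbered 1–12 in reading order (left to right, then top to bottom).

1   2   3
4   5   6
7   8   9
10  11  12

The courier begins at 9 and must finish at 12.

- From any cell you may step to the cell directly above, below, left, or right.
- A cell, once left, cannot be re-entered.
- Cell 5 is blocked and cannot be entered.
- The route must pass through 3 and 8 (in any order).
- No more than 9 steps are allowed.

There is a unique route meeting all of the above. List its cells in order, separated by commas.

9, 6, 3, 2, 1, 4, 7, 8, 11, 12

The 9-move cap with required stops at 3, 8 leaves no slack for detours.
Route from 9: up 2 to 3, left 2 to 1, down 2 to 7, right 1 to 8, down 1 to 11, right 1 to 12 — 9 moves in all.
Check: all required cells visited; 9 ≤ 9 moves.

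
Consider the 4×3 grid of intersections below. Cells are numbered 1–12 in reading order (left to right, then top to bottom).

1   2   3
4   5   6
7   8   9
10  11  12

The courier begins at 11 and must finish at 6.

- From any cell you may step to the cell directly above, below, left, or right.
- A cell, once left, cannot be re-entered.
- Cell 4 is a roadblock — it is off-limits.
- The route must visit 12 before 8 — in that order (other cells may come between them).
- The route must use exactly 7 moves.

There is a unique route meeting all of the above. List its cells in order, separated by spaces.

11 12 9 8 5 2 3 6

The waypoints must appear in the order 12, 8, with no cell reused.
Route from 11: right to 12, up to 9, left to 8, 2× up (reaching 2), right to 3, down to 6 — 7 moves in all.
Check: order respected (12 at step 1, 8 at step 3); 7 moves as required.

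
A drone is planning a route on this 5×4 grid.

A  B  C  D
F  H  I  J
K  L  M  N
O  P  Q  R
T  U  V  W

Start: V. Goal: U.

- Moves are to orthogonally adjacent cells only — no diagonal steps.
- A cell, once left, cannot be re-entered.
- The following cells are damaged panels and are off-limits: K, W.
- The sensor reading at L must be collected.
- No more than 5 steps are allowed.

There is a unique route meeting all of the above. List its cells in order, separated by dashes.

Any route must reach L and still end at U within 5 moves, so the order of the required stops is forced.
Route from V: 2× up (reaching M), left to L, 2× down (reaching U) — 5 moves in all.
Check: all required cells visited; 5 ≤ 5 moves.

V - Q - M - L - P - U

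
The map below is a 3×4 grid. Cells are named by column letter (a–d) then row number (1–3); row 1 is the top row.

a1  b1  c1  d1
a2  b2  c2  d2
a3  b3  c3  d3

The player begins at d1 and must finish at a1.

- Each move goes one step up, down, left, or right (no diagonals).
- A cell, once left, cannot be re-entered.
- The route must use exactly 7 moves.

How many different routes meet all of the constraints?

Need simple routes of exactly 7 moves from d1 to a1 (Manhattan distance 3, so 2 moves are spent on a detour and 2 undoing it).
Branch systematically from the start, pruning whenever the remaining move budget drops below the Manhattan distance to a1 or differs from it in parity. Grouping the completions by first move — via d2: 11; via c1: 5 — and summing: 11 + 5 = 16.
That gives 16 routes.

16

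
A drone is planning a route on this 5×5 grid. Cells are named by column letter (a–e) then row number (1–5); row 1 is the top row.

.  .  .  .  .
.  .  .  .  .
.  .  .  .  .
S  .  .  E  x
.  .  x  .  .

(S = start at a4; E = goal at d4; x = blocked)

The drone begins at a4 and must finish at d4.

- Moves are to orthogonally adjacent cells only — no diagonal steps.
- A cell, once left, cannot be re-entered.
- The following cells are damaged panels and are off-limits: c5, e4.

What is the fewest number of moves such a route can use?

3

The Manhattan distance from a4 to d4 is |4−4| + |1−4| = 3, so at least 3 moves are needed.
A route of 3 moves achieves this: a4 → b4 → c4 → d4.
Since 3 matches the lower bound, it is optimal.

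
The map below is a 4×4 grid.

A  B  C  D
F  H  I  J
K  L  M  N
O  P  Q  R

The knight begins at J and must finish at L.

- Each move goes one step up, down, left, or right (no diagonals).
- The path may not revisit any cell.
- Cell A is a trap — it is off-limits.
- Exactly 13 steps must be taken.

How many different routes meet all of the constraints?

7

Need simple routes of exactly 13 moves from J to L (Manhattan distance 3, so 5 moves are spent on a detour and 5 undoing it).
Enumerating: J D C I M N R Q P O K F H L | J D C I H F K O P Q R N M L | J D C B H F K O P Q R N M L | J D C B H I M N R Q P O K L | J N R Q M I C B H F K O P L | J N R Q P O K F H B C I M L | J I C B H F K O P Q R N M L.
That gives 7 routes.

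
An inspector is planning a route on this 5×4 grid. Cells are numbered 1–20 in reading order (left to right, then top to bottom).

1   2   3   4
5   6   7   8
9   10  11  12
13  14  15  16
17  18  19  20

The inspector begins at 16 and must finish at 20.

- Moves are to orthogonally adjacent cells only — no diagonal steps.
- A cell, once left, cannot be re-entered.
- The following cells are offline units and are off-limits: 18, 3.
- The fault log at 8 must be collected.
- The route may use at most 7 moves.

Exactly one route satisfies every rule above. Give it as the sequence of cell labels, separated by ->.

The 7-move cap with required stops at 8 leaves no slack for detours.
Route from 16: 2× up (reaching 8), left to 7, 3× down (reaching 19), right to 20 — 7 moves in all.
Check: all required cells visited; 7 ≤ 7 moves.

16 -> 12 -> 8 -> 7 -> 11 -> 15 -> 19 -> 20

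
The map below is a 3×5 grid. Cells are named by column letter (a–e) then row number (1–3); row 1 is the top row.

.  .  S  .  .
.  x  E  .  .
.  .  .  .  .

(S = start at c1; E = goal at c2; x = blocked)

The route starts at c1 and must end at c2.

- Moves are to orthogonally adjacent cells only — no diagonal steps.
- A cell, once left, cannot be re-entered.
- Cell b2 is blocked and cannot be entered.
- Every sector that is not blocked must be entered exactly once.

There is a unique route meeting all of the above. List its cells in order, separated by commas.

c1, b1, a1, a2, a3, b3, c3, d3, e3, e2, e1, d1, d2, c2

Need to visit all 14 open cells exactly once, starting at c1 and ending at c2.
Route from c1: 2× left (reaching a1), 2× down (reaching a3), 4× right (reaching e3), 2× up (reaching e1), left to d1, down to d2, left to c2 — 13 moves in all.
Check: all 14 open cells covered.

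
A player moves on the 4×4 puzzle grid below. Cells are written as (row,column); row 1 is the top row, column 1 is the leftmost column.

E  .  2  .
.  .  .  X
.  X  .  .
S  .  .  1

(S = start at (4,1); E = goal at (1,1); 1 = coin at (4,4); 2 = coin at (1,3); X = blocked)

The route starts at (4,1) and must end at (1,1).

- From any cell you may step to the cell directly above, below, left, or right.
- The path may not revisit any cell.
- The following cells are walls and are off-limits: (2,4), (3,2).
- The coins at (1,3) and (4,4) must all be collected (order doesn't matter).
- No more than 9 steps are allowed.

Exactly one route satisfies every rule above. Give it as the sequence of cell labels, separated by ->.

(4,1) -> (4,2) -> (4,3) -> (4,4) -> (3,4) -> (3,3) -> (2,3) -> (1,3) -> (1,2) -> (1,1)

The 9-move cap with required stops at (1,3), (4,4) leaves no slack for detours.
Route from (4,1): right 3 to (4,4), up 1 to (3,4), left 1 to (3,3), up 2 to (1,3), left 2 to (1,1) — 9 moves in all.
Check: all required cells visited; 9 ≤ 9 moves.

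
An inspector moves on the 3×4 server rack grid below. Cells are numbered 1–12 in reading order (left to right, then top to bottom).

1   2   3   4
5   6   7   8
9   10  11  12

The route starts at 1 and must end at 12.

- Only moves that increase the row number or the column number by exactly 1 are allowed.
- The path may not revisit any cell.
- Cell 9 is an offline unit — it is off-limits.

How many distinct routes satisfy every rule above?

9

A right/down-only route from 1 to 12 makes exactly 2 down-moves and 3 right-moves in some order.
With no other constraints that would be C(5,2) = 10 routes.
Subtract routes through each blocked cell (inclusion–exclusion for overlaps): − through 9: 1 → 9.
That gives 9 routes.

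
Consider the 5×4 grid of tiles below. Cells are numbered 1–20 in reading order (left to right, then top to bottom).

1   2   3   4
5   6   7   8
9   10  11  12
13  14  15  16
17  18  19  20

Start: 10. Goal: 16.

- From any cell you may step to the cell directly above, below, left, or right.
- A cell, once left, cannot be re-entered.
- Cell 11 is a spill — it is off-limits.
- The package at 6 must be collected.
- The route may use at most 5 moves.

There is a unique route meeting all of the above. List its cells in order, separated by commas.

The budget equals the shortest possible length, so every move has to be on a shortest route through the required cells.
Route from 10: up 1 to 6, right 2 to 8, down 2 to 16 — 5 moves in all.
Check: all required cells visited; 5 ≤ 5 moves.

10, 6, 7, 8, 12, 16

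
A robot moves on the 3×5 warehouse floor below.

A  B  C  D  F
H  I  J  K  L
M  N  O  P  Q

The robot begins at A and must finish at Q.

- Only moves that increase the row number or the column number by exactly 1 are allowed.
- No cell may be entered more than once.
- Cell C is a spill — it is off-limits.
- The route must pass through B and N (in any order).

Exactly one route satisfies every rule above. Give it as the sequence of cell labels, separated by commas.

Moves only go right or down, so the column and row indices never decrease.
Route from A: right 1 to B, down 2 to N, right 3 to Q — 6 moves in all.
Check: all required cells visited.

A, B, I, N, O, P, Q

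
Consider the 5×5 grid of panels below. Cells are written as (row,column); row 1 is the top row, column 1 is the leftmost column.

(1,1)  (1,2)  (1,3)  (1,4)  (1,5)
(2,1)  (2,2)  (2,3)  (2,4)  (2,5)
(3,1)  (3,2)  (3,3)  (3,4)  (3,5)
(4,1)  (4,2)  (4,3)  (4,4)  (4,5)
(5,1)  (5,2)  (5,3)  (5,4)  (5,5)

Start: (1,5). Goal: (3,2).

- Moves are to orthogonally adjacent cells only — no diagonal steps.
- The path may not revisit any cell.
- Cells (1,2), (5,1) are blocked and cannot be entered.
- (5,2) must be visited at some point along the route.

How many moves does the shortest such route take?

9

Any route passes through (5,2) somewhere between (1,5) and (3,2). Summing Manhattan distances along the two legs ((1,5) → (5,2) → (3,2)) gives a lower bound of 7 + 2 = 9 moves.
A route of 9 moves achieves this: (1,5) → (2,5) → (3,5) → (4,5) → (5,5) → (5,4) → (5,3) → (5,2) → (4,2) → (3,2).
Since 9 matches the lower bound, it is optimal.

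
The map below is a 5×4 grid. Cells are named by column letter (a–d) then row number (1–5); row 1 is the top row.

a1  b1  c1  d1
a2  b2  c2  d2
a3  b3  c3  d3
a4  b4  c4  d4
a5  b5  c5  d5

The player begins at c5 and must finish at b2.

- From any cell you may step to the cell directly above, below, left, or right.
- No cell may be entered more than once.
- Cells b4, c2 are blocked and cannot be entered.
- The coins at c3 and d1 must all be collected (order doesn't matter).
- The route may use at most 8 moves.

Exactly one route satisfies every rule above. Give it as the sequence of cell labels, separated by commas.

c5, c4, c3, d3, d2, d1, c1, b1, b2

Any route must reach c3 and d1 and still end at b2 within 8 moves, so the order of the required stops is forced.
Route from c5: 2× up (reaching c3), right to d3, 2× up (reaching d1), 2× left (reaching b1), down to b2 — 8 moves in all.
Check: all required cells visited; 8 ≤ 8 moves.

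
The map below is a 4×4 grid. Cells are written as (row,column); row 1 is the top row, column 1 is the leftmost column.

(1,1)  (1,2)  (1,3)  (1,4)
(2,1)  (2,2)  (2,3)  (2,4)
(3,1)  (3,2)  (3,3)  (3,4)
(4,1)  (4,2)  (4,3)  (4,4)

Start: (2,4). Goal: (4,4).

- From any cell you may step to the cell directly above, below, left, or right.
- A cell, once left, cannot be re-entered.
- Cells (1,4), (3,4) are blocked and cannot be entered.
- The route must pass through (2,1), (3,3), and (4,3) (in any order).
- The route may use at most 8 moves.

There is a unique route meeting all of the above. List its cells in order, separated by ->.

(2,4) -> (2,3) -> (2,2) -> (2,1) -> (3,1) -> (3,2) -> (3,3) -> (4,3) -> (4,4)

Any route must reach (2,1), (3,3), and (4,3) and still end at (4,4) within 8 moves, so the order of the required stops is forced.
Route from (2,4): left 3 to (2,1), down 1 to (3,1), right 2 to (3,3), down 1 to (4,3), right 1 to (4,4) — 8 moves in all.
Check: all required cells visited; 8 ≤ 8 moves.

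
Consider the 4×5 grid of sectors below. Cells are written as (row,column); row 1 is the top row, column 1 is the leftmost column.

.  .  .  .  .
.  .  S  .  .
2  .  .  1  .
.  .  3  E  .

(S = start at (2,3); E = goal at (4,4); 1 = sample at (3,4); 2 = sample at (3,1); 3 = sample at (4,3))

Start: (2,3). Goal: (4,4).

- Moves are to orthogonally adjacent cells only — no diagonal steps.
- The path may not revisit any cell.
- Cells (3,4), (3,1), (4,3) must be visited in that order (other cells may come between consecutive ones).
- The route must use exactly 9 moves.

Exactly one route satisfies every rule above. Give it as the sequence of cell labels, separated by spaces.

The waypoints must appear in the order (3,4), (3,1), (4,3), with no cell reused.
Route from (2,3): right 1 to (2,4), down 1 to (3,4), left 3 to (3,1), down 1 to (4,1), right 3 to (4,4) — 9 moves in all.
Check: order respected (1 at step 2, 2 at step 5, 3 at step 8); 9 moves as required.

(2,3) (2,4) (3,4) (3,3) (3,2) (3,1) (4,1) (4,2) (4,3) (4,4)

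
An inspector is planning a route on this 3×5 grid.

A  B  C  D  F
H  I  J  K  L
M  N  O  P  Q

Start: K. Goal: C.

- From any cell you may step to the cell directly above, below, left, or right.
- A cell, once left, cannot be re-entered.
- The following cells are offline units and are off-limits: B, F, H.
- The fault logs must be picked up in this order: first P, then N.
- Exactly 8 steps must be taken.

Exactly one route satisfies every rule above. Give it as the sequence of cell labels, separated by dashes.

The waypoints must appear in the order P, N, with no cell reused.
Route from K: right to L, down to Q, 3× left (reaching N), up to I, right to J, up to C — 8 moves in all.
Check: order respected (P at step 3, N at step 5); 8 moves as required.

K - L - Q - P - O - N - I - J - C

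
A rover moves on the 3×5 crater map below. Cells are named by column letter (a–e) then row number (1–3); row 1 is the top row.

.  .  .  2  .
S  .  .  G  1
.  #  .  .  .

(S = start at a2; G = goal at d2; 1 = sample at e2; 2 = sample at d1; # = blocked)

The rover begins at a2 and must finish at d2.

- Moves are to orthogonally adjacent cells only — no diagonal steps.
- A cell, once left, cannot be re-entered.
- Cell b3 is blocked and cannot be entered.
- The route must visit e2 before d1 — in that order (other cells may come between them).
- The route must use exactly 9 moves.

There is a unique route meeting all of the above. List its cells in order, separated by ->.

a2 -> b2 -> c2 -> c3 -> d3 -> e3 -> e2 -> e1 -> d1 -> d2

The waypoints must appear in the order e2, d1, with no cell reused.
Route from a2: right 2 to c2, down 1 to c3, right 2 to e3, up 2 to e1, left 1 to d1, down 1 to d2 — 9 moves in all.
Check: order respected (1 at step 6, 2 at step 8); 9 moves as required.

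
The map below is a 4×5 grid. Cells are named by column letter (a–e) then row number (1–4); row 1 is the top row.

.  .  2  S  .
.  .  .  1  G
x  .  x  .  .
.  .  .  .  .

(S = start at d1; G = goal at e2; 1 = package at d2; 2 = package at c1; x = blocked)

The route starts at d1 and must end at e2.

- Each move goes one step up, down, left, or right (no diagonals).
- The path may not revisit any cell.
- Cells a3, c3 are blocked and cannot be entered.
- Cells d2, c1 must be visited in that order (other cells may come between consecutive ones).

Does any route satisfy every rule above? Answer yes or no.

One route that works: d1 → d2 → c2 → c1 → b1 → b2 → b3 → b4 → c4 → d4 → d3 → e3 → e2.

yes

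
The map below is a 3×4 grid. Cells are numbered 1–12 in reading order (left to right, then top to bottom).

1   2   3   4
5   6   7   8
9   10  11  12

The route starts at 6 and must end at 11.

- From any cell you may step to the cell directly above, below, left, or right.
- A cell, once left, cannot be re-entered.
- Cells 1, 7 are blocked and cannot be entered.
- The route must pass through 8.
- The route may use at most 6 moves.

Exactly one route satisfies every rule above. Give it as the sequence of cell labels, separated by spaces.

Any route must reach 8 and still end at 11 within 6 moves, so the order of the required stops is forced.
Route from 6: up to 2, 2× right (reaching 4), 2× down (reaching 12), left to 11 — 6 moves in all.
Check: all required cells visited; 6 ≤ 6 moves.

6 2 3 4 8 12 11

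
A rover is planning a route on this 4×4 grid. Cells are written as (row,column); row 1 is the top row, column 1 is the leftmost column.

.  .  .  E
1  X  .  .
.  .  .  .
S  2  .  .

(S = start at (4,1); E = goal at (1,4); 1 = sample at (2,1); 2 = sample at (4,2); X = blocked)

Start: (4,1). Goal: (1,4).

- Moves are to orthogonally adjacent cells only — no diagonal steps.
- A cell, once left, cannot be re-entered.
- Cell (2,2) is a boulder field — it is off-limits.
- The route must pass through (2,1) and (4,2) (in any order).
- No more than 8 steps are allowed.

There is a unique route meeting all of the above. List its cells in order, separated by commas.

(4,1), (4,2), (3,2), (3,1), (2,1), (1,1), (1,2), (1,3), (1,4)

The 8-move cap with required stops at (2,1), (4,2) leaves no slack for detours.
Route from (4,1): right 1 to (4,2), up 1 to (3,2), left 1 to (3,1), up 2 to (1,1), right 3 to (1,4) — 8 moves in all.
Check: all required cells visited; 8 ≤ 8 moves.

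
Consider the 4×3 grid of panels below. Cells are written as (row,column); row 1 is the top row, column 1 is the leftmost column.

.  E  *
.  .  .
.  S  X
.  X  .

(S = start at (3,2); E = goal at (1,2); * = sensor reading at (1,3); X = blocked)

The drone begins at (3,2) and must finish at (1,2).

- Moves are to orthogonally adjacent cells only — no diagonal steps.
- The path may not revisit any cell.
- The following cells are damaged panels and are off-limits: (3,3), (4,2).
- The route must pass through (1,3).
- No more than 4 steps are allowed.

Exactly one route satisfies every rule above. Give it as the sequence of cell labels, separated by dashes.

The budget equals the shortest possible length, so every move has to be on a shortest route through the required cells.
Route from (3,2): up 1 to (2,2), right 1 to (2,3), up 1 to (1,3), left 1 to (1,2) — 4 moves in all.
Check: all required cells visited; 4 ≤ 4 moves.

(3,2) - (2,2) - (2,3) - (1,3) - (1,2)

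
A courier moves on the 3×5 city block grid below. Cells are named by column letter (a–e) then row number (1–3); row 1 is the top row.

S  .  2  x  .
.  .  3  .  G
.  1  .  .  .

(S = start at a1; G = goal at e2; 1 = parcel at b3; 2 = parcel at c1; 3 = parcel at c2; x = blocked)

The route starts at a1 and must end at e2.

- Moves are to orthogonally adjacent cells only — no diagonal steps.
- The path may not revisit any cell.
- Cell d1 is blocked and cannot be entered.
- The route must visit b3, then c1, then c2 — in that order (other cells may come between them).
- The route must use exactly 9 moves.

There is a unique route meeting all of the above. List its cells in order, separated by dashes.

The waypoints must appear in the order b3, c1, c2, with no cell reused.
Route from a1: down 2 to a3, right 1 to b3, up 2 to b1, right 1 to c1, down 1 to c2, right 2 to e2 — 9 moves in all.
Check: order respected (1 at step 3, 2 at step 6, 3 at step 7); 9 moves as required.

a1 - a2 - a3 - b3 - b2 - b1 - c1 - c2 - d2 - e2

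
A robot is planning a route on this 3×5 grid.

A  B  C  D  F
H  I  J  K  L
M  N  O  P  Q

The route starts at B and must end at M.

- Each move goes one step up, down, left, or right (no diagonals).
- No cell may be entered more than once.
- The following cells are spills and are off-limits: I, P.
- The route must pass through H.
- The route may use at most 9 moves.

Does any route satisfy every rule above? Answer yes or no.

yes

One route that works: B → A → H → M.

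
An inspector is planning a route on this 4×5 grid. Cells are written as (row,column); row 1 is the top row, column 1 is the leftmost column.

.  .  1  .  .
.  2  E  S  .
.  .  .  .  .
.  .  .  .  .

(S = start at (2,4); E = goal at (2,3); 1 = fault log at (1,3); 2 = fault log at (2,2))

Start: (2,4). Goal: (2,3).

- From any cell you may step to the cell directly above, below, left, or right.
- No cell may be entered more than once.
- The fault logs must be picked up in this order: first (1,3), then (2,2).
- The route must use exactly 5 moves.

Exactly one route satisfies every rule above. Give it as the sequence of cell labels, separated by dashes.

The waypoints must appear in the order (1,3), (2,2), with no cell reused.
Route from (2,4): up 1 to (1,4), left 2 to (1,2), down 1 to (2,2), right 1 to (2,3) — 5 moves in all.
Check: order respected (1 at step 2, 2 at step 4); 5 moves as required.

(2,4) - (1,4) - (1,3) - (1,2) - (2,2) - (2,3)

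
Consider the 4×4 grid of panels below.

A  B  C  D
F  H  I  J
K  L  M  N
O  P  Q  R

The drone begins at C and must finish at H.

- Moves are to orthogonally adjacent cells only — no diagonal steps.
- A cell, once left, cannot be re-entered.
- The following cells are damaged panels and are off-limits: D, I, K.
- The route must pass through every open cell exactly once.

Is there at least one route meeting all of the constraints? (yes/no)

no

Cell J has only one open neighbour but is neither the start nor the goal, so a Hamiltonian route would have to both enter and leave it through the same neighbour — impossible without revisiting.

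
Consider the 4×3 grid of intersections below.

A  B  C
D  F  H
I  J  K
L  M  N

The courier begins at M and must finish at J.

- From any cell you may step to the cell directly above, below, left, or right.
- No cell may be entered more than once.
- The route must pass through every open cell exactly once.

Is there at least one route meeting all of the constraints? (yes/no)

Exhausting the options from M, every branch either would have to re-enter a cell already used or reaches the goal with a constraint still unmet.

no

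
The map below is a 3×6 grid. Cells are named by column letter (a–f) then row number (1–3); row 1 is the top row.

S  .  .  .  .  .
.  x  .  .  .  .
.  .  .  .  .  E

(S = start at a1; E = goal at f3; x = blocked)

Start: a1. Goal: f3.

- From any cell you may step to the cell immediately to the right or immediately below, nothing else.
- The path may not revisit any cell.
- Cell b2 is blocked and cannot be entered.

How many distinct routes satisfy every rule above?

11

A right/down-only route from a1 to f3 makes exactly 2 down-moves and 5 right-moves in some order.
With no other constraints that would be C(7,2) = 21 routes.
Subtract routes through each blocked cell (inclusion–exclusion for overlaps): − through b2: 10 → 11.
That gives 11 routes.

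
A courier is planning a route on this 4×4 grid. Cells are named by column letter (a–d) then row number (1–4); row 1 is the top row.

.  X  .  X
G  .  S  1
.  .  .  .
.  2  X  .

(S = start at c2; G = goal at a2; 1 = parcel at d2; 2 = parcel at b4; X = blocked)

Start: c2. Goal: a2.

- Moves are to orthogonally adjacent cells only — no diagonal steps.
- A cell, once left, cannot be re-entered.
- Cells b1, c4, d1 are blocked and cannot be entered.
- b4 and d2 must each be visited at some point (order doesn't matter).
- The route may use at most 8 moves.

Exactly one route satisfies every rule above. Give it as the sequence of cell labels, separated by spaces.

The budget equals the shortest possible length, so every move has to be on a shortest route through the required cells.
Route from c2: right to d2, down to d3, 2× left (reaching b3), down to b4, left to a4, 2× up (reaching a2) — 8 moves in all.
Check: all required cells visited; 8 ≤ 8 moves.

c2 d2 d3 c3 b3 b4 a4 a3 a2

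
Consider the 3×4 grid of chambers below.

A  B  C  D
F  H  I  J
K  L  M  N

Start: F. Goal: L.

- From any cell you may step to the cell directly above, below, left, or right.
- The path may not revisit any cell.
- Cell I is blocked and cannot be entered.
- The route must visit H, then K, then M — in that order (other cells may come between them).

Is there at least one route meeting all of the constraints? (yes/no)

Even ignoring the required order, no revisit-free route from F to L manages to pass through all of H, K, and M: branching out from F, every path either misses one of them or, having collected them, can no longer reach L without re-entering a cell.

no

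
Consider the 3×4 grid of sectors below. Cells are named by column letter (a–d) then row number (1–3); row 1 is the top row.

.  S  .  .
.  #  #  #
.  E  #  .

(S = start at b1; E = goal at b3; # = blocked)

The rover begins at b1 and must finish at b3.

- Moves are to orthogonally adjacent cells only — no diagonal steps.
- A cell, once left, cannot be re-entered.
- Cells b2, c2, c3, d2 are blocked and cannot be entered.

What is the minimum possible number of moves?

4

The Manhattan distance from b1 to b3 is |1−3| + |2−2| = 2, so at least 2 moves are needed.
That bound ignores the blocked cells. Measuring each leg by the fewest moves that actually steer around them (b1→b3: 4) raises the lower bound to 4.
A route of 4 moves exists: b1 → a1 → a2 → a3 → b3.
Since 4 matches that lower bound, it is optimal.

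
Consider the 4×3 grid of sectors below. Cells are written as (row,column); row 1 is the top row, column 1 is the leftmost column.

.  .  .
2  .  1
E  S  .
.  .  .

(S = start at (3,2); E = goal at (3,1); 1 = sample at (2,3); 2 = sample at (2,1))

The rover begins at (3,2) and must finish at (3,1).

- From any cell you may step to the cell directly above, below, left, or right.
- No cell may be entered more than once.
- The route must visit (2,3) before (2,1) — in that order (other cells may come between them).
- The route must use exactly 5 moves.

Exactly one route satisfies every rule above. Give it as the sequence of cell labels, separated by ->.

The waypoints must appear in the order (2,3), (2,1), with no cell reused.
Route from (3,2): right 1 to (3,3), up 1 to (2,3), left 2 to (2,1), down 1 to (3,1) — 5 moves in all.
Check: order respected (1 at step 2, 2 at step 4); 5 moves as required.

(3,2) -> (3,3) -> (2,3) -> (2,2) -> (2,1) -> (3,1)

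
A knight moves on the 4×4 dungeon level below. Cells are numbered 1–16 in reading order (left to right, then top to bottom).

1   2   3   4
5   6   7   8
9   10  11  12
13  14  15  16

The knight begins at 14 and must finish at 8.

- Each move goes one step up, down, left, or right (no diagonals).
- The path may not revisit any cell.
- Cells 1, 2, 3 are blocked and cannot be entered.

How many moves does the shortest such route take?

4

The Manhattan distance from 14 to 8 is |4−2| + |2−4| = 4, so at least 4 moves are needed.
A route of 4 moves achieves this: 14 → 10 → 6 → 7 → 8.
Since 4 matches the lower bound, it is optimal.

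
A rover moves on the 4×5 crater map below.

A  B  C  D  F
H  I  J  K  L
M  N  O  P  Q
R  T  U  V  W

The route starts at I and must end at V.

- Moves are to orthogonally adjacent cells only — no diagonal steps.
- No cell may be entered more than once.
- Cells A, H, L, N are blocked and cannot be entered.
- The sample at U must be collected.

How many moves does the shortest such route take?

Any route passes through U somewhere between I and V. Summing Manhattan distances along the two legs (I → U → V) gives a lower bound of 3 + 1 = 4 moves.
A route of 4 moves achieves this: I → J → O → U → V.
Since 4 matches the lower bound, it is optimal.

4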